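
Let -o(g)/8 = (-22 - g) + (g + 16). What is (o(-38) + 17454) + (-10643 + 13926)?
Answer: 20785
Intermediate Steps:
o(g) = 48 (o(g) = -8*((-22 - g) + (g + 16)) = -8*((-22 - g) + (16 + g)) = -8*(-6) = 48)
(o(-38) + 17454) + (-10643 + 13926) = (48 + 17454) + (-10643 + 13926) = 17502 + 3283 = 20785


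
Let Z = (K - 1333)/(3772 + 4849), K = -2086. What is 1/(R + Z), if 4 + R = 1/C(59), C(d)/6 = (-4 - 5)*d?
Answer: -27466506/120767579 ≈ -0.22743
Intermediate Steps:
C(d) = -54*d (C(d) = 6*((-4 - 5)*d) = 6*(-9*d) = -54*d)
Z = -3419/8621 (Z = (-2086 - 1333)/(3772 + 4849) = -3419/8621 ≈ -0.39659)
R = -12745/3186 (R = -4 + 1/(-54*59) = -4 + 1/(-3186) = -4 - 1/3186 = -12745/3186 ≈ -4.0003)
1/(R + Z) = 1/(-12745/3186 - 3419/8621) = 1/(-120767579/27466506) = -27466506/120767579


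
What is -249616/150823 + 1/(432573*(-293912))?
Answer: -31735777750249639/19175394235959048 ≈ -1.6550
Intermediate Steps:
-249616/150823 + 1/(432573*(-293912)) = -249616*1/150823 + (1/432573)*(-1/293912) = -249616/150823 - 1/127138395576 = -31735777750249639/19175394235959048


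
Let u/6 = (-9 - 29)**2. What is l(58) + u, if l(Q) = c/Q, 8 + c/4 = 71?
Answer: 251382/29 ≈ 8668.3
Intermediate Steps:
c = 252 (c = -32 + 4*71 = -32 + 284 = 252)
l(Q) = 252/Q
u = 8664 (u = 6*(-9 - 29)**2 = 6*(-38)**2 = 6*1444 = 8664)
l(58) + u = 252/58 + 8664 = 252*(1/58) + 8664 = 126/29 + 8664 = 251382/29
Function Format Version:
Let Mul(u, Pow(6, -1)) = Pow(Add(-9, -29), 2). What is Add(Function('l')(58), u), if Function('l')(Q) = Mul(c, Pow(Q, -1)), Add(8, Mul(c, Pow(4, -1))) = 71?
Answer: Rational(251382, 29) ≈ 8668.3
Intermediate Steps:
c = 252 (c = Add(-32, Mul(4, 71)) = Add(-32, 284) = 252)
Function('l')(Q) = Mul(252, Pow(Q, -1))
u = 8664 (u = Mul(6, Pow(Add(-9, -29), 2)) = Mul(6, Pow(-38, 2)) = Mul(6, 1444) = 8664)
Add(Function('l')(58), u) = Add(Mul(252, Pow(58, -1)), 8664) = Add(Mul(252, Rational(1, 58)), 8664) = Add(Rational(126, 29), 8664) = Rational(251382, 29)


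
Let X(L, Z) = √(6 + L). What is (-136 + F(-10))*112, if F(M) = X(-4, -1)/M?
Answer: -15232 - 56*√2/5 ≈ -15248.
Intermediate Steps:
F(M) = √2/M (F(M) = √(6 - 4)/M = √2/M)
(-136 + F(-10))*112 = (-136 + √2/(-10))*112 = (-136 + √2*(-⅒))*112 = (-136 - √2/10)*112 = -15232 - 56*√2/5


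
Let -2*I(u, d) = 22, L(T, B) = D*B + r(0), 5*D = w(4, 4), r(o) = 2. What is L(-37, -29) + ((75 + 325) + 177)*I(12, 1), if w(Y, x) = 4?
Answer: -31841/5 ≈ -6368.2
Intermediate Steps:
D = ⅘ (D = (⅕)*4 = ⅘ ≈ 0.80000)
L(T, B) = 2 + 4*B/5 (L(T, B) = 4*B/5 + 2 = 2 + 4*B/5)
I(u, d) = -11 (I(u, d) = -½*22 = -11)
L(-37, -29) + ((75 + 325) + 177)*I(12, 1) = (2 + (⅘)*(-29)) + ((75 + 325) + 177)*(-11) = (2 - 116/5) + (400 + 177)*(-11) = -106/5 + 577*(-11) = -106/5 - 6347 = -31841/5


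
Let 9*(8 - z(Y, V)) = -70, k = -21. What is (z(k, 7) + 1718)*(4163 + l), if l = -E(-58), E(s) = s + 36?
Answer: 7255860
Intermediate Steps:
E(s) = 36 + s
z(Y, V) = 142/9 (z(Y, V) = 8 - 1/9*(-70) = 8 + 70/9 = 142/9)
l = 22 (l = -(36 - 58) = -1*(-22) = 22)
(z(k, 7) + 1718)*(4163 + l) = (142/9 + 1718)*(4163 + 22) = (15604/9)*4185 = 7255860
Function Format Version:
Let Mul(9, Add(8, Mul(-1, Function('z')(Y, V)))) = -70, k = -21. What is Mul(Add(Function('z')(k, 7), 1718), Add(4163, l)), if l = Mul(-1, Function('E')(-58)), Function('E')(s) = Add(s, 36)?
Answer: 7255860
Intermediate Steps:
Function('E')(s) = Add(36, s)
Function('z')(Y, V) = Rational(142, 9) (Function('z')(Y, V) = Add(8, Mul(Rational(-1, 9), -70)) = Add(8, Rational(70, 9)) = Rational(142, 9))
l = 22 (l = Mul(-1, Add(36, -58)) = Mul(-1, -22) = 22)
Mul(Add(Function('z')(k, 7), 1718), Add(4163, l)) = Mul(Add(Rational(142, 9), 1718), Add(4163, 22)) = Mul(Rational(15604, 9), 4185) = 7255860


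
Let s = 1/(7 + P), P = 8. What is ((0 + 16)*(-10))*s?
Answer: -32/3 ≈ -10.667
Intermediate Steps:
s = 1/15 (s = 1/(7 + 8) = 1/15 ≈ 0.066667)
((0 + 16)*(-10))*s = ((0 + 16)*(-10))*(1/15) = (16*(-10))*(1/15) = -160*1/15 = -32/3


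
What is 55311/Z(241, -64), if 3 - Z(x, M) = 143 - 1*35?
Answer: -18437/35 ≈ -526.77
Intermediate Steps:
Z(x, M) = -105 (Z(x, M) = 3 - (143 - 1*35) = 3 - (143 - 35) = 3 - 1*108 = 3 - 108 = -105)
55311/Z(241, -64) = 55311/(-105) = 55311*(-1/105) = -18437/35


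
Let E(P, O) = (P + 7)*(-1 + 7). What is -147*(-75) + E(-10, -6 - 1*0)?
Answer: 11007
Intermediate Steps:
E(P, O) = 42 + 6*P (E(P, O) = (7 + P)*6 = 42 + 6*P)
-147*(-75) + E(-10, -6 - 1*0) = -147*(-75) + (42 + 6*(-10)) = 11025 + (42 - 60) = 11025 - 18 = 11007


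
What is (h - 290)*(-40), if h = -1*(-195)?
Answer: 3800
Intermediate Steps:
h = 195
(h - 290)*(-40) = (195 - 290)*(-40) = -95*(-40) = 3800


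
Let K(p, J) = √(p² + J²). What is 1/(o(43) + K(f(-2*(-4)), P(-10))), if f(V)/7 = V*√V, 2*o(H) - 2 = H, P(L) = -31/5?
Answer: -750/820673 + 20*√628161/2462019 ≈ 0.0055245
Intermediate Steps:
P(L) = -31/5 (P(L) = -31*⅕ = -31/5)
o(H) = 1 + H/2
f(V) = 7*V^(3/2) (f(V) = 7*(V*√V) = 7*V^(3/2))
K(p, J) = √(J² + p²)
1/(o(43) + K(f(-2*(-4)), P(-10))) = 1/((1 + (½)*43) + √((-31/5)² + (7*(-2*(-4))^(3/2))²)) = 1/((1 + 43/2) + √(961/25 + (7*8^(3/2))²)) = 1/(45/2 + √(961/25 + (7*(16*√2))²)) = 1/(45/2 + √(961/25 + (112*√2)²)) = 1/(45/2 + √(961/25 + 25088)) = 1/(45/2 + √(628161/25)) = 1/(45/2 + √628161/5)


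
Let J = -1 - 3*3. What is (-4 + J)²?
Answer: 196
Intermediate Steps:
J = -10 (J = -1 - 9 = -10)
(-4 + J)² = (-4 - 10)² = (-14)² = 196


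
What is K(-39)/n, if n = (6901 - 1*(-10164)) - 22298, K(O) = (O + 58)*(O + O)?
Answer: 1482/5233 ≈ 0.28320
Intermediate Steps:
K(O) = 2*O*(58 + O) (K(O) = (58 + O)*(2*O) = 2*O*(58 + O))
n = -5233 (n = (6901 + 10164) - 22298 = 17065 - 22298 = -5233)
K(-39)/n = (2*(-39)*(58 - 39))/(-5233) = (2*(-39)*19)*(-1/5233) = -1482*(-1/5233) = 1482/5233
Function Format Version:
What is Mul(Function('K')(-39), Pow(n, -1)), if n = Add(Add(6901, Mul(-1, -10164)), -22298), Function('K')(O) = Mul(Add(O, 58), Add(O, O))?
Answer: Rational(1482, 5233) ≈ 0.28320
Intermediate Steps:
Function('K')(O) = Mul(2, O, Add(58, O)) (Function('K')(O) = Mul(Add(58, O), Mul(2, O)) = Mul(2, O, Add(58, O)))
n = -5233 (n = Add(Add(6901, 10164), -22298) = Add(17065, -22298) = -5233)
Mul(Function('K')(-39), Pow(n, -1)) = Mul(Mul(2, -39, Add(58, -39)), Pow(-5233, -1)) = Mul(Mul(2, -39, 19), Rational(-1, 5233)) = Mul(-1482, Rational(-1, 5233)) = Rational(1482, 5233)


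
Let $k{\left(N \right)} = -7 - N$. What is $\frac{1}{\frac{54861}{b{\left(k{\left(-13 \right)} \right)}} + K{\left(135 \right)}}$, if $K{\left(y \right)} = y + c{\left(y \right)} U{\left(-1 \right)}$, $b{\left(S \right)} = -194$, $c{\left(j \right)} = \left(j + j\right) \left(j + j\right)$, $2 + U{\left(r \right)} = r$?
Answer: $- \frac{194}{42456471} \approx -4.5694 \cdot 10^{-6}$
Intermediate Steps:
$U{\left(r \right)} = -2 + r$
$c{\left(j \right)} = 4 j^{2}$ ($c{\left(j \right)} = 2 j 2 j = 4 j^{2}$)
$K{\left(y \right)} = y - 12 y^{2}$ ($K{\left(y \right)} = y + 4 y^{2} \left(-2 - 1\right) = y + 4 y^{2} \left(-3\right) = y - 12 y^{2}$)
$\frac{1}{\frac{54861}{b{\left(k{\left(-13 \right)} \right)}} + K{\left(135 \right)}} = \frac{1}{\frac{54861}{-194} + 135 \left(1 - 1620\right)} = \frac{1}{54861 \left(- \frac{1}{194}\right) + 135 \left(1 - 1620\right)} = \frac{1}{- \frac{54861}{194} + 135 \left(-1619\right)} = \frac{1}{- \frac{54861}{194} - 218565} = \frac{1}{- \frac{42456471}{194}} = - \frac{194}{42456471}$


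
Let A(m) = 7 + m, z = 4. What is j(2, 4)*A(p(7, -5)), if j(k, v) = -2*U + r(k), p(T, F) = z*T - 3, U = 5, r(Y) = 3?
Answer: -224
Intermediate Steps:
p(T, F) = -3 + 4*T (p(T, F) = 4*T - 3 = -3 + 4*T)
j(k, v) = -7 (j(k, v) = -2*5 + 3 = -10 + 3 = -7)
j(2, 4)*A(p(7, -5)) = -7*(7 + (-3 + 4*7)) = -7*(7 + (-3 + 28)) = -7*(7 + 25) = -7*32 = -224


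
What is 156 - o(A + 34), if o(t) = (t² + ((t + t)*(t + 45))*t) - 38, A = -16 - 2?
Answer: -31294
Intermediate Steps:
A = -18
o(t) = -38 + t² + 2*t²*(45 + t) (o(t) = (t² + ((2*t)*(45 + t))*t) - 38 = (t² + (2*t*(45 + t))*t) - 38 = (t² + 2*t²*(45 + t)) - 38 = -38 + t² + 2*t²*(45 + t))
156 - o(A + 34) = 156 - (-38 + 2*(-18 + 34)³ + 91*(-18 + 34)²) = 156 - (-38 + 2*16³ + 91*16²) = 156 - (-38 + 2*4096 + 91*256) = 156 - (-38 + 8192 + 23296) = 156 - 1*31450 = 156 - 31450 = -31294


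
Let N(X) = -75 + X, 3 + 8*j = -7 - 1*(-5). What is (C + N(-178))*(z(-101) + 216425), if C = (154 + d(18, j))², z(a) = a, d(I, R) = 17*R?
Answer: 70273770777/16 ≈ 4.3921e+9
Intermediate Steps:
j = -5/8 (j = -3/8 + (-7 - 1*(-5))/8 = -3/8 + (-7 + 5)/8 = -3/8 + (⅛)*(-2) = -3/8 - ¼ = -5/8 ≈ -0.62500)
C = 1315609/64 (C = (154 + 17*(-5/8))² = (154 - 85/8)² = (1147/8)² = 1315609/64 ≈ 20556.)
(C + N(-178))*(z(-101) + 216425) = (1315609/64 + (-75 - 178))*(-101 + 216425) = (1315609/64 - 253)*216324 = (1299417/64)*216324 = 70273770777/16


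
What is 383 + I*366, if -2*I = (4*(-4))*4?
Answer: 12095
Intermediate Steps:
I = 32 (I = -4*(-4)*4/2 = -(-8)*4 = -½*(-64) = 32)
383 + I*366 = 383 + 32*366 = 383 + 11712 = 12095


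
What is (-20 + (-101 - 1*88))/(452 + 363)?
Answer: -209/815 ≈ -0.25644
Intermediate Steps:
(-20 + (-101 - 1*88))/(452 + 363) = (-20 + (-101 - 88))/815 = (-20 - 189)*(1/815) = -209*1/815 = -209/815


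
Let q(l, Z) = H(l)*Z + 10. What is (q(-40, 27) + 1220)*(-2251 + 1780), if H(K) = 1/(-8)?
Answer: -4621923/8 ≈ -5.7774e+5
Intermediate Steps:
H(K) = -1/8
q(l, Z) = 10 - Z/8 (q(l, Z) = -Z/8 + 10 = 10 - Z/8)
(q(-40, 27) + 1220)*(-2251 + 1780) = ((10 - 1/8*27) + 1220)*(-2251 + 1780) = ((10 - 27/8) + 1220)*(-471) = (53/8 + 1220)*(-471) = (9813/8)*(-471) = -4621923/8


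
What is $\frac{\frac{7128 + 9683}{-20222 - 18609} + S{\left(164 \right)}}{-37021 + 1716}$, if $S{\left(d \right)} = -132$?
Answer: $\frac{5142503}{1370928455} \approx 0.0037511$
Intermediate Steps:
$\frac{\frac{7128 + 9683}{-20222 - 18609} + S{\left(164 \right)}}{-37021 + 1716} = \frac{\frac{7128 + 9683}{-20222 - 18609} - 132}{-37021 + 1716} = \frac{\frac{16811}{-38831} - 132}{-35305} = \left(16811 \left(- \frac{1}{38831}\right) - 132\right) \left(- \frac{1}{35305}\right) = \left(- \frac{16811}{38831} - 132\right) \left(- \frac{1}{35305}\right) = \left(- \frac{5142503}{38831}\right) \left(- \frac{1}{35305}\right) = \frac{5142503}{1370928455}$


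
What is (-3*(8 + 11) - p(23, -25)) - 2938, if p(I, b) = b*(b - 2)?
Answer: -3670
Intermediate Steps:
p(I, b) = b*(-2 + b)
(-3*(8 + 11) - p(23, -25)) - 2938 = (-3*(8 + 11) - (-25)*(-2 - 25)) - 2938 = (-3*19 - (-25)*(-27)) - 2938 = (-57 - 1*675) - 2938 = (-57 - 675) - 2938 = -732 - 2938 = -3670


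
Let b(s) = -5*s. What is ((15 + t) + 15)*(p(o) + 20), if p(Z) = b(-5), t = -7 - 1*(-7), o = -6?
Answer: 1350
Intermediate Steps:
t = 0 (t = -7 + 7 = 0)
p(Z) = 25 (p(Z) = -5*(-5) = 25)
((15 + t) + 15)*(p(o) + 20) = ((15 + 0) + 15)*(25 + 20) = (15 + 15)*45 = 30*45 = 1350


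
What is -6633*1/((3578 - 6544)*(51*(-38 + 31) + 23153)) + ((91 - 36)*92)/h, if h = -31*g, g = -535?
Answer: 68446292893/224272108712 ≈ 0.30519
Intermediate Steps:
h = 16585 (h = -31*(-535) = 16585)
-6633*1/((3578 - 6544)*(51*(-38 + 31) + 23153)) + ((91 - 36)*92)/h = -6633*1/((3578 - 6544)*(51*(-38 + 31) + 23153)) + ((91 - 36)*92)/16585 = -6633*(-1/(2966*(51*(-7) + 23153))) + (55*92)*(1/16585) = -6633*(-1/(2966*(-357 + 23153))) + 5060*(1/16585) = -6633/((-2966*22796)) + 1012/3317 = -6633/(-67612936) + 1012/3317 = -6633*(-1/67612936) + 1012/3317 = 6633/67612936 + 1012/3317 = 68446292893/224272108712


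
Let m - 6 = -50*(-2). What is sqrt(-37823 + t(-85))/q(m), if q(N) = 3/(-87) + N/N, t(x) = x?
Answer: 783*I*sqrt(13)/14 ≈ 201.65*I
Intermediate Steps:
m = 106 (m = 6 - 50*(-2) = 6 + 100 = 106)
q(N) = 28/29 (q(N) = 3*(-1/87) + 1 = -1/29 + 1 = 28/29)
sqrt(-37823 + t(-85))/q(m) = sqrt(-37823 - 85)/(28/29) = sqrt(-37908)*(29/28) = (54*I*sqrt(13))*(29/28) = 783*I*sqrt(13)/14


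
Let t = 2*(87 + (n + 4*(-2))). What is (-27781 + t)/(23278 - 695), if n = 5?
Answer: -27613/22583 ≈ -1.2227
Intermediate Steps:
t = 168 (t = 2*(87 + (5 + 4*(-2))) = 2*(87 + (5 - 8)) = 2*(87 - 3) = 2*84 = 168)
(-27781 + t)/(23278 - 695) = (-27781 + 168)/(23278 - 695) = -27613/22583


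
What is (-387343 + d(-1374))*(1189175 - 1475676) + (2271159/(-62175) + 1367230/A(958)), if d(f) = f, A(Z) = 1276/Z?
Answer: 736289999073720893/6611275 ≈ 1.1137e+11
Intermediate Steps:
(-387343 + d(-1374))*(1189175 - 1475676) + (2271159/(-62175) + 1367230/A(958)) = (-387343 - 1374)*(1189175 - 1475676) + (2271159/(-62175) + 1367230/((1276/958))) = -388717*(-286501) + (2271159*(-1/62175) + 1367230/((1276*(1/958)))) = 111367809217 + (-757053/20725 + 1367230/(638/479)) = 111367809217 + (-757053/20725 + 1367230*(479/638)) = 111367809217 + (-757053/20725 + 327451585/319) = 111367809217 + 6786192599218/6611275 = 736289999073720893/6611275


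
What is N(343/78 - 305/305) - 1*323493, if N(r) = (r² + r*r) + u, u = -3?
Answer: -984004607/3042 ≈ -3.2347e+5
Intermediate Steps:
N(r) = -3 + 2*r² (N(r) = (r² + r*r) - 3 = (r² + r²) - 3 = 2*r² - 3 = -3 + 2*r²)
N(343/78 - 305/305) - 1*323493 = (-3 + 2*(343/78 - 305/305)²) - 1*323493 = (-3 + 2*(343*(1/78) - 305*1/305)²) - 323493 = (-3 + 2*(343/78 - 1)²) - 323493 = (-3 + 2*(265/78)²) - 323493 = (-3 + 2*(70225/6084)) - 323493 = (-3 + 70225/3042) - 323493 = 61099/3042 - 323493 = -984004607/3042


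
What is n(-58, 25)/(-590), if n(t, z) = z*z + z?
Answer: -65/59 ≈ -1.1017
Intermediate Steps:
n(t, z) = z + z² (n(t, z) = z² + z = z + z²)
n(-58, 25)/(-590) = (25*(1 + 25))/(-590) = (25*26)*(-1/590) = 650*(-1/590) = -65/59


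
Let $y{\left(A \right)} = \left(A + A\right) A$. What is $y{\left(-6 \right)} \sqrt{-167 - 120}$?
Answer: $72 i \sqrt{287} \approx 1219.8 i$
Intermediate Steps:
$y{\left(A \right)} = 2 A^{2}$ ($y{\left(A \right)} = 2 A A = 2 A^{2}$)
$y{\left(-6 \right)} \sqrt{-167 - 120} = 2 \left(-6\right)^{2} \sqrt{-167 - 120} = 2 \cdot 36 \sqrt{-167 - 120} = 72 \sqrt{-287} = 72 i \sqrt{287}$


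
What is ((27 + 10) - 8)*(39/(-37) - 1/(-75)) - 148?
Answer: -494452/2775 ≈ -178.18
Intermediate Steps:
((27 + 10) - 8)*(39/(-37) - 1/(-75)) - 148 = (37 - 8)*(39*(-1/37) - 1*(-1/75)) - 148 = 29*(-39/37 + 1/75) - 148 = 29*(-2888/2775) - 148 = -83752/2775 - 148 = -494452/2775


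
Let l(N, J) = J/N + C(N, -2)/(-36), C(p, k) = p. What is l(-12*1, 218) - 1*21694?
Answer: -130271/6 ≈ -21712.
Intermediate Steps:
l(N, J) = -N/36 + J/N (l(N, J) = J/N + N/(-36) = J/N + N*(-1/36) = J/N - N/36 = -N/36 + J/N)
l(-12*1, 218) - 1*21694 = (-(-1)/3 + 218/((-12*1))) - 1*21694 = (-1/36*(-12) + 218/(-12)) - 21694 = (⅓ + 218*(-1/12)) - 21694 = (⅓ - 109/6) - 21694 = -107/6 - 21694 = -130271/6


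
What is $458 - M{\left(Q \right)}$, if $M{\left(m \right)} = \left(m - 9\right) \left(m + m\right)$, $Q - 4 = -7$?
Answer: $386$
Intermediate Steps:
$Q = -3$ ($Q = 4 - 7 = -3$)
$M{\left(m \right)} = 2 m \left(-9 + m\right)$ ($M{\left(m \right)} = \left(-9 + m\right) 2 m = 2 m \left(-9 + m\right)$)
$458 - M{\left(Q \right)} = 458 - 2 \left(-3\right) \left(-9 - 3\right) = 458 - 2 \left(-3\right) \left(-12\right) = 458 - 72 = 386$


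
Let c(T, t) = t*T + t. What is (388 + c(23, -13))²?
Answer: 5776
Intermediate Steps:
c(T, t) = t + T*t (c(T, t) = T*t + t = t + T*t)
(388 + c(23, -13))² = (388 - 13*(1 + 23))² = (388 - 13*24)² = (388 - 312)² = 76² = 5776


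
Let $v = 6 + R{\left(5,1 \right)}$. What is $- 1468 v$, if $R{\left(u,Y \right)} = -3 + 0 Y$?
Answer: $-4404$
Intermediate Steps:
$R{\left(u,Y \right)} = -3$ ($R{\left(u,Y \right)} = -3 + 0 = -3$)
$v = 3$ ($v = 6 - 3 = 3$)
$- 1468 v = \left(-1468\right) 3 = -4404$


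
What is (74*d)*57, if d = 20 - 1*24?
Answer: -16872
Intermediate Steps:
d = -4 (d = 20 - 24 = -4)
(74*d)*57 = (74*(-4))*57 = -296*57 = -16872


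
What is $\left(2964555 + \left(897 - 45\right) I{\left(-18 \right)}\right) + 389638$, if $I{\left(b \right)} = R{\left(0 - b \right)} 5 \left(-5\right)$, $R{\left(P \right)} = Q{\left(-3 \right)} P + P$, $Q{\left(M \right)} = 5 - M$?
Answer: $-96407$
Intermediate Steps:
$R{\left(P \right)} = 9 P$ ($R{\left(P \right)} = \left(5 - -3\right) P + P = \left(5 + 3\right) P + P = 8 P + P = 9 P$)
$I{\left(b \right)} = 225 b$ ($I{\left(b \right)} = 9 \left(0 - b\right) 5 \left(-5\right) = 9 \left(- b\right) 5 \left(-5\right) = - 9 b 5 \left(-5\right) = - 45 b \left(-5\right) = 225 b$)
$\left(2964555 + \left(897 - 45\right) I{\left(-18 \right)}\right) + 389638 = \left(2964555 + \left(897 - 45\right) 225 \left(-18\right)\right) + 389638 = \left(2964555 + 852 \left(-4050\right)\right) + 389638 = \left(2964555 - 3450600\right) + 389638 = -486045 + 389638 = -96407$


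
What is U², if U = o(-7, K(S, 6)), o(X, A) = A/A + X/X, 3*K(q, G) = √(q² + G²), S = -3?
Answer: 4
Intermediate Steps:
K(q, G) = √(G² + q²)/3 (K(q, G) = √(q² + G²)/3 = √(G² + q²)/3)
o(X, A) = 2 (o(X, A) = 1 + 1 = 2)
U = 2
U² = 2² = 4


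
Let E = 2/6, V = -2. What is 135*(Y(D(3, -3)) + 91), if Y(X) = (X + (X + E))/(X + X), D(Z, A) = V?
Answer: 49635/4 ≈ 12409.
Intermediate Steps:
D(Z, A) = -2
E = ⅓ (E = 2*(⅙) = ⅓ ≈ 0.33333)
Y(X) = (⅓ + 2*X)/(2*X) (Y(X) = (X + (X + ⅓))/(X + X) = (X + (⅓ + X))/((2*X)) = (⅓ + 2*X)*(1/(2*X)) = (⅓ + 2*X)/(2*X))
135*(Y(D(3, -3)) + 91) = 135*((⅙ - 2)/(-2) + 91) = 135*(-½*(-11/6) + 91) = 135*(11/12 + 91) = 135*(1103/12) = 49635/4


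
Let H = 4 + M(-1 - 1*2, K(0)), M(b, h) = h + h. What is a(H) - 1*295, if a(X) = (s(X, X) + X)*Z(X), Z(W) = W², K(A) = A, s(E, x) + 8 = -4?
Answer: -423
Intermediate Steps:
s(E, x) = -12 (s(E, x) = -8 - 4 = -12)
M(b, h) = 2*h
H = 4 (H = 4 + 2*0 = 4 + 0 = 4)
a(X) = X²*(-12 + X) (a(X) = (-12 + X)*X² = X²*(-12 + X))
a(H) - 1*295 = 4²*(-12 + 4) - 1*295 = 16*(-8) - 295 = -128 - 295 = -423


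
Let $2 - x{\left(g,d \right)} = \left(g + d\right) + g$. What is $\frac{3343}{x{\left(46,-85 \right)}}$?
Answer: $- \frac{3343}{5} \approx -668.6$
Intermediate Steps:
$x{\left(g,d \right)} = 2 - d - 2 g$ ($x{\left(g,d \right)} = 2 - \left(\left(g + d\right) + g\right) = 2 - \left(\left(d + g\right) + g\right) = 2 - \left(d + 2 g\right) = 2 - d - 2 g$)
$\frac{3343}{x{\left(46,-85 \right)}} = \frac{3343}{2 - -85 - 92} = \frac{3343}{2 + 85 - 92} = \frac{3343}{-5} = 3343 \left(- \frac{1}{5}\right) = - \frac{3343}{5}$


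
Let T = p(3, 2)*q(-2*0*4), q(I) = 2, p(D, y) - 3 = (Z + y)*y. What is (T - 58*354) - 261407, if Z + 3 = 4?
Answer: -281921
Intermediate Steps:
Z = 1 (Z = -3 + 4 = 1)
p(D, y) = 3 + y*(1 + y) (p(D, y) = 3 + (1 + y)*y = 3 + y*(1 + y))
T = 18 (T = (3 + 2 + 2²)*2 = (3 + 2 + 4)*2 = 9*2 = 18)
(T - 58*354) - 261407 = (18 - 58*354) - 261407 = (18 - 20532) - 261407 = -20514 - 261407 = -281921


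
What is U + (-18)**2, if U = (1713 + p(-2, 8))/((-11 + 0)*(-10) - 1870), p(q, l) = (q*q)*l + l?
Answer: 568487/1760 ≈ 323.00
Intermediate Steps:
p(q, l) = l + l*q**2 (p(q, l) = q**2*l + l = l*q**2 + l = l + l*q**2)
U = -1753/1760 (U = (1713 + 8*(1 + (-2)**2))/((-11 + 0)*(-10) - 1870) = (1713 + 8*(1 + 4))/(-11*(-10) - 1870) = (1713 + 8*5)/(110 - 1870) = (1713 + 40)/(-1760) = 1753*(-1/1760) = -1753/1760 ≈ -0.99602)
U + (-18)**2 = -1753/1760 + (-18)**2 = -1753/1760 + 324 = 568487/1760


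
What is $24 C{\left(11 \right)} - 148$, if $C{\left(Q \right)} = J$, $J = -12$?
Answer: $-436$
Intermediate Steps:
$C{\left(Q \right)} = -12$
$24 C{\left(11 \right)} - 148 = 24 \left(-12\right) - 148 = -288 - 148 = -436$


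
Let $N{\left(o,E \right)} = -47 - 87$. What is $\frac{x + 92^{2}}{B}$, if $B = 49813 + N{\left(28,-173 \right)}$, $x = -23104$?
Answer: $- \frac{14640}{49679} \approx -0.29469$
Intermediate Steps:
$N{\left(o,E \right)} = -134$ ($N{\left(o,E \right)} = -47 - 87 = -134$)
$B = 49679$ ($B = 49813 - 134 = 49679$)
$\frac{x + 92^{2}}{B} = \frac{-23104 + 92^{2}}{49679} = \left(-23104 + 8464\right) \frac{1}{49679} = \left(-14640\right) \frac{1}{49679} = - \frac{14640}{49679}$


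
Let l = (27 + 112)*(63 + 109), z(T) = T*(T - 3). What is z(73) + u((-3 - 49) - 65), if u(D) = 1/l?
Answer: 122169881/23908 ≈ 5110.0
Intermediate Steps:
z(T) = T*(-3 + T)
l = 23908 (l = 139*172 = 23908)
u(D) = 1/23908
z(73) + u((-3 - 49) - 65) = 73*(-3 + 73) + 1/23908 = 73*70 + 1/23908 = 5110 + 1/23908 = 122169881/23908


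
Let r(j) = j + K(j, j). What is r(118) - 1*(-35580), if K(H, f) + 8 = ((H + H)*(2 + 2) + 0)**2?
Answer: 926826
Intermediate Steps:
K(H, f) = -8 + 64*H**2 (K(H, f) = -8 + ((H + H)*(2 + 2) + 0)**2 = -8 + ((2*H)*4 + 0)**2 = -8 + (8*H + 0)**2 = -8 + (8*H)**2 = -8 + 64*H**2)
r(j) = -8 + j + 64*j**2 (r(j) = j + (-8 + 64*j**2) = -8 + j + 64*j**2)
r(118) - 1*(-35580) = (-8 + 118 + 64*118**2) - 1*(-35580) = (-8 + 118 + 64*13924) + 35580 = (-8 + 118 + 891136) + 35580 = 891246 + 35580 = 926826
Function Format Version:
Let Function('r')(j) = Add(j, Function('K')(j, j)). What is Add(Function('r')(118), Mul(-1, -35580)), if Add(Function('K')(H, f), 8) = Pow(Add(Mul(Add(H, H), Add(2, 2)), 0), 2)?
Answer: 926826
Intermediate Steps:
Function('K')(H, f) = Add(-8, Mul(64, Pow(H, 2))) (Function('K')(H, f) = Add(-8, Pow(Add(Mul(Add(H, H), Add(2, 2)), 0), 2)) = Add(-8, Pow(Add(Mul(Mul(2, H), 4), 0), 2)) = Add(-8, Pow(Add(Mul(8, H), 0), 2)) = Add(-8, Pow(Mul(8, H), 2)) = Add(-8, Mul(64, Pow(H, 2))))
Function('r')(j) = Add(-8, j, Mul(64, Pow(j, 2))) (Function('r')(j) = Add(j, Add(-8, Mul(64, Pow(j, 2)))) = Add(-8, j, Mul(64, Pow(j, 2))))
Add(Function('r')(118), Mul(-1, -35580)) = Add(Add(-8, 118, Mul(64, Pow(118, 2))), Mul(-1, -35580)) = Add(Add(-8, 118, Mul(64, 13924)), 35580) = Add(Add(-8, 118, 891136), 35580) = Add(891246, 35580) = 926826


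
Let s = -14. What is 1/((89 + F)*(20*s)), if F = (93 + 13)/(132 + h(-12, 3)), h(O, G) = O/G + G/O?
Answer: -73/1836120 ≈ -3.9758e-5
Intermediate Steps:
h(O, G) = G/O + O/G
F = 424/511 (F = (93 + 13)/(132 + (3/(-12) - 12/3)) = 106/(132 + (3*(-1/12) - 12*⅓)) = 106/(132 + (-¼ - 4)) = 106/(132 - 17/4) = 106/(511/4) = 106*(4/511) = 424/511 ≈ 0.82975)
1/((89 + F)*(20*s)) = 1/((89 + 424/511)*(20*(-14))) = 1/((45903/511)*(-280)) = 1/(-1836120/73) = -73/1836120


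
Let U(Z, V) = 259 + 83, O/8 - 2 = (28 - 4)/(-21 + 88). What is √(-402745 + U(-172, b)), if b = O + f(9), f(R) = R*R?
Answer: I*√402403 ≈ 634.35*I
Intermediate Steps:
f(R) = R²
O = 1264/67 (O = 16 + 8*((28 - 4)/(-21 + 88)) = 16 + 8*(24/67) = 16 + 192/67 = 1264/67 ≈ 18.866)
b = 6691/67 (b = 1264/67 + 9² = 1264/67 + 81 = 6691/67 ≈ 99.866)
U(Z, V) = 342
√(-402745 + U(-172, b)) = √(-402745 + 342) = √(-402403) = I*√402403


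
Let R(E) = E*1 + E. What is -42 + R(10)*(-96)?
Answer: -1962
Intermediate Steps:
R(E) = 2*E (R(E) = E + E = 2*E)
-42 + R(10)*(-96) = -42 + (2*10)*(-96) = -42 + 20*(-96) = -42 - 1920 = -1962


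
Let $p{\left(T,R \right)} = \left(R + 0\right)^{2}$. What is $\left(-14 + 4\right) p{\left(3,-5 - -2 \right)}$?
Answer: $-90$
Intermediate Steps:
$p{\left(T,R \right)} = R^{2}$
$\left(-14 + 4\right) p{\left(3,-5 - -2 \right)} = \left(-14 + 4\right) \left(-5 - -2\right)^{2} = - 10 \left(-5 + 2\right)^{2} = - 10 \left(-3\right)^{2} = \left(-10\right) 9 = -90$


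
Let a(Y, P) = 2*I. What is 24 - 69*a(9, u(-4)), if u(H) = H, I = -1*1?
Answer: 162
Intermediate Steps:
I = -1
a(Y, P) = -2 (a(Y, P) = 2*(-1) = -2)
24 - 69*a(9, u(-4)) = 24 - 69*(-2) = 24 + 138 = 162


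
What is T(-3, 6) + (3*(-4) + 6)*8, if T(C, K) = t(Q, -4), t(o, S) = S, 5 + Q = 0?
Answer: -52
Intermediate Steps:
Q = -5 (Q = -5 + 0 = -5)
T(C, K) = -4
T(-3, 6) + (3*(-4) + 6)*8 = -4 + (3*(-4) + 6)*8 = -4 + (-12 + 6)*8 = -4 - 6*8 = -4 - 48 = -52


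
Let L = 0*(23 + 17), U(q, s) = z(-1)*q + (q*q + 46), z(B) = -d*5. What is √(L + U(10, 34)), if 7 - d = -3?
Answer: I*√354 ≈ 18.815*I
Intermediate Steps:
d = 10 (d = 7 - 1*(-3) = 7 + 3 = 10)
z(B) = -50 (z(B) = -1*10*5 = -10*5 = -50)
U(q, s) = 46 + q² - 50*q (U(q, s) = -50*q + (q*q + 46) = -50*q + (q² + 46) = -50*q + (46 + q²) = 46 + q² - 50*q)
L = 0 (L = 0*40 = 0)
√(L + U(10, 34)) = √(0 + (46 + 10² - 50*10)) = √(0 + (46 + 100 - 500)) = √(0 - 354) = √(-354) = I*√354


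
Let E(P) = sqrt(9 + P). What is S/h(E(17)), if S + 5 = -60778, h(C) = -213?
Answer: 20261/71 ≈ 285.37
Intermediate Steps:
S = -60783 (S = -5 - 60778 = -60783)
S/h(E(17)) = -60783/(-213) = -60783*(-1/213) = 20261/71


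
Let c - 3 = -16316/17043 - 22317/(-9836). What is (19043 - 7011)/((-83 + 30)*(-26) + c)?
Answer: 2016983694336/231723727643 ≈ 8.7043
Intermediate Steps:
c = 722769299/167634948 (c = 3 + (-16316/17043 - 22317/(-9836)) = 3 + (-16316*1/17043 - 22317*(-1/9836)) = 3 + (-16316/17043 + 22317/9836) = 3 + 219864455/167634948 = 722769299/167634948 ≈ 4.3116)
(19043 - 7011)/((-83 + 30)*(-26) + c) = (19043 - 7011)/((-83 + 30)*(-26) + 722769299/167634948) = 12032/(-53*(-26) + 722769299/167634948) = 12032/(1378 + 722769299/167634948) = 12032/(231723727643/167634948) = 12032*(167634948/231723727643) = 2016983694336/231723727643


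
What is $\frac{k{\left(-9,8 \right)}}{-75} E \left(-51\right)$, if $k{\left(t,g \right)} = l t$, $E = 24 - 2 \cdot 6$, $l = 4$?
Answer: $- \frac{7344}{25} \approx -293.76$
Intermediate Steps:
$E = 12$ ($E = 24 - 12 = 12$)
$k{\left(t,g \right)} = 4 t$
$\frac{k{\left(-9,8 \right)}}{-75} E \left(-51\right) = \frac{4 \left(-9\right)}{-75} \cdot 12 \left(-51\right) = \left(-36\right) \left(- \frac{1}{75}\right) 12 \left(-51\right) = \frac{12}{25} \cdot 12 \left(-51\right) = \frac{144}{25} \left(-51\right) = - \frac{7344}{25}$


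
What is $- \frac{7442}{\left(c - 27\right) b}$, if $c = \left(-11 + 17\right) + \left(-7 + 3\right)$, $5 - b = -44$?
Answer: $\frac{7442}{1225} \approx 6.0751$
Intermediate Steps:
$b = 49$ ($b = 5 - -44 = 5 + 44 = 49$)
$c = 2$ ($c = 6 - 4 = 2$)
$- \frac{7442}{\left(c - 27\right) b} = - \frac{7442}{\left(2 - 27\right) 49} = - \frac{7442}{\left(-25\right) 49} = - \frac{7442}{-1225} = \left(-7442\right) \left(- \frac{1}{1225}\right) = \frac{7442}{1225}$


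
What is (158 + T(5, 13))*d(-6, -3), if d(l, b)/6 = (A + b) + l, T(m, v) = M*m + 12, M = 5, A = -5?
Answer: -16380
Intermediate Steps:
T(m, v) = 12 + 5*m (T(m, v) = 5*m + 12 = 12 + 5*m)
d(l, b) = -30 + 6*b + 6*l (d(l, b) = 6*((-5 + b) + l) = 6*(-5 + b + l) = -30 + 6*b + 6*l)
(158 + T(5, 13))*d(-6, -3) = (158 + (12 + 5*5))*(-30 + 6*(-3) + 6*(-6)) = (158 + (12 + 25))*(-30 - 18 - 36) = (158 + 37)*(-84) = 195*(-84) = -16380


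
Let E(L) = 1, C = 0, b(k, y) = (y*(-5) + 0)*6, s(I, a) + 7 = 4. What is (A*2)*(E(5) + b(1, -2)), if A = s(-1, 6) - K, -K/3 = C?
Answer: -366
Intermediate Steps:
s(I, a) = -3 (s(I, a) = -7 + 4 = -3)
b(k, y) = -30*y (b(k, y) = (-5*y + 0)*6 = -5*y*6 = -30*y)
K = 0 (K = -3*0 = 0)
A = -3 (A = -3 - 1*0 = -3 + 0 = -3)
(A*2)*(E(5) + b(1, -2)) = (-3*2)*(1 - 30*(-2)) = -6*(1 + 60) = -6*61 = -366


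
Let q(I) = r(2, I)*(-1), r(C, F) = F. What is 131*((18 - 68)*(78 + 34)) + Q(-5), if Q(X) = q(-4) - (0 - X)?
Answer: -733601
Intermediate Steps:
q(I) = -I (q(I) = I*(-1) = -I)
Q(X) = 4 + X (Q(X) = -1*(-4) - (0 - X) = 4 - (-1)*X = 4 + X)
131*((18 - 68)*(78 + 34)) + Q(-5) = 131*((18 - 68)*(78 + 34)) + (4 - 5) = 131*(-50*112) - 1 = 131*(-5600) - 1 = -733600 - 1 = -733601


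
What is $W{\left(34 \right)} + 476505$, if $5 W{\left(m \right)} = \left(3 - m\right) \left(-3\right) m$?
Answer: $\frac{2385687}{5} \approx 4.7714 \cdot 10^{5}$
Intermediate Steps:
$W{\left(m \right)} = \frac{m \left(-9 + 3 m\right)}{5}$ ($W{\left(m \right)} = \frac{\left(3 - m\right) \left(-3\right) m}{5} = \frac{\left(-9 + 3 m\right) m}{5} = \frac{m \left(-9 + 3 m\right)}{5}$)
$W{\left(34 \right)} + 476505 = \frac{3}{5} \cdot 34 \left(-3 + 34\right) + 476505 = \frac{3}{5} \cdot 34 \cdot 31 + 476505 = \frac{3162}{5} + 476505 = \frac{2385687}{5}$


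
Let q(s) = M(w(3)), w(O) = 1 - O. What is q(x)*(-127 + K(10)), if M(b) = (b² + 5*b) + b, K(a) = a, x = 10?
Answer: 936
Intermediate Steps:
M(b) = b² + 6*b
q(s) = -8 (q(s) = (1 - 1*3)*(6 + (1 - 1*3)) = (1 - 3)*(6 + (1 - 3)) = -2*(6 - 2) = -2*4 = -8)
q(x)*(-127 + K(10)) = -8*(-127 + 10) = -8*(-117) = 936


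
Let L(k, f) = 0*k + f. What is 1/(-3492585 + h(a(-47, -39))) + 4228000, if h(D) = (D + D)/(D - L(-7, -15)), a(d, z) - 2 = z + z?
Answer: 900764969523939/213047533 ≈ 4.2280e+6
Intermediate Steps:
a(d, z) = 2 + 2*z (a(d, z) = 2 + (z + z) = 2 + 2*z)
L(k, f) = f (L(k, f) = 0 + f = f)
h(D) = 2*D/(15 + D) (h(D) = (D + D)/(D - 1*(-15)) = (2*D)/(D + 15) = (2*D)/(15 + D) = 2*D/(15 + D))
1/(-3492585 + h(a(-47, -39))) + 4228000 = 1/(-3492585 + 2*(2 + 2*(-39))/(15 + (2 + 2*(-39)))) + 4228000 = 1/(-3492585 + 2*(2 - 78)/(15 + (2 - 78))) + 4228000 = 1/(-3492585 + 2*(-76)/(15 - 76)) + 4228000 = 1/(-3492585 + 2*(-76)/(-61)) + 4228000 = 1/(-3492585 + 2*(-76)*(-1/61)) + 4228000 = 1/(-3492585 + 152/61) + 4228000 = 1/(-213047533/61) + 4228000 = -61/213047533 + 4228000 = 900764969523939/213047533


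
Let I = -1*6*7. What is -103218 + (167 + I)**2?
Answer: -87593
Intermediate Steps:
I = -42 (I = -6*7 = -42)
-103218 + (167 + I)**2 = -103218 + (167 - 42)**2 = -103218 + 125**2 = -103218 + 15625 = -87593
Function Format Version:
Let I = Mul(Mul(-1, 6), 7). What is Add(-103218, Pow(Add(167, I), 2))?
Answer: -87593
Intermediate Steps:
I = -42 (I = Mul(-6, 7) = -42)
Add(-103218, Pow(Add(167, I), 2)) = Add(-103218, Pow(Add(167, -42), 2)) = Add(-103218, Pow(125, 2)) = Add(-103218, 15625) = -87593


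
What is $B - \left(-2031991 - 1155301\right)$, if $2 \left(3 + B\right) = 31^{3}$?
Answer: $\frac{6404369}{2} \approx 3.2022 \cdot 10^{6}$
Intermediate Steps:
$B = \frac{29785}{2}$ ($B = -3 + \frac{31^{3}}{2} = -3 + \frac{1}{2} \cdot 29791 = -3 + \frac{29791}{2} = \frac{29785}{2} \approx 14893.0$)
$B - \left(-2031991 - 1155301\right) = \frac{29785}{2} - \left(-2031991 - 1155301\right) = \frac{29785}{2} - -3187292 = \frac{29785}{2} + 3187292 = \frac{6404369}{2}$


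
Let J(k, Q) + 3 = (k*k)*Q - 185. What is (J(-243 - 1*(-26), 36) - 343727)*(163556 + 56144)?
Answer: 296878193300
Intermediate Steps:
J(k, Q) = -188 + Q*k² (J(k, Q) = -3 + ((k*k)*Q - 185) = -3 + (k²*Q - 185) = -3 + (Q*k² - 185) = -3 + (-185 + Q*k²) = -188 + Q*k²)
(J(-243 - 1*(-26), 36) - 343727)*(163556 + 56144) = ((-188 + 36*(-243 - 1*(-26))²) - 343727)*(163556 + 56144) = ((-188 + 36*(-243 + 26)²) - 343727)*219700 = ((-188 + 36*(-217)²) - 343727)*219700 = ((-188 + 36*47089) - 343727)*219700 = ((-188 + 1695204) - 343727)*219700 = (1695016 - 343727)*219700 = 1351289*219700 = 296878193300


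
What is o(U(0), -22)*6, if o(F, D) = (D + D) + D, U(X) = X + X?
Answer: -396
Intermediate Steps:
U(X) = 2*X
o(F, D) = 3*D (o(F, D) = 2*D + D = 3*D)
o(U(0), -22)*6 = (3*(-22))*6 = -66*6 = -396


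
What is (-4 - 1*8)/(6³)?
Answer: -1/18 ≈ -0.055556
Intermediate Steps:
(-4 - 1*8)/(6³) = (-4 - 8)/216 = -12*1/216 = -1/18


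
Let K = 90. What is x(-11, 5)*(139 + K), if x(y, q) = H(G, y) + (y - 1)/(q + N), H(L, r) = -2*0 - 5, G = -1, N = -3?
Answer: -2519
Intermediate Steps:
H(L, r) = -5 (H(L, r) = 0 - 5 = -5)
x(y, q) = -5 + (-1 + y)/(-3 + q) (x(y, q) = -5 + (y - 1)/(q - 3) = -5 + (-1 + y)/(-3 + q))
x(-11, 5)*(139 + K) = ((14 - 11 - 5*5)/(-3 + 5))*(139 + 90) = ((14 - 11 - 25)/2)*229 = ((½)*(-22))*229 = -11*229 = -2519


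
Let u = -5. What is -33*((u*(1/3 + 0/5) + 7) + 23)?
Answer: -935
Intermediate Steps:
-33*((u*(1/3 + 0/5) + 7) + 23) = -33*((-5*(1/3 + 0/5) + 7) + 23) = -33*((-5*(1*(⅓) + 0*(⅕)) + 7) + 23) = -33*((-5*(⅓ + 0) + 7) + 23) = -33*((-5*⅓ + 7) + 23) = -33*((-5/3 + 7) + 23) = -33*(16/3 + 23) = -33*85/3 = -935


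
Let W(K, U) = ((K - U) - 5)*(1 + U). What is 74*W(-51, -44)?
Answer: 38184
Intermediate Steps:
W(K, U) = (1 + U)*(-5 + K - U) (W(K, U) = (-5 + K - U)*(1 + U) = (1 + U)*(-5 + K - U))
74*W(-51, -44) = 74*(-5 - 51 - 1*(-44)**2 - 6*(-44) - 51*(-44)) = 74*(-5 - 51 - 1*1936 + 264 + 2244) = 74*(-5 - 51 - 1936 + 264 + 2244) = 74*516 = 38184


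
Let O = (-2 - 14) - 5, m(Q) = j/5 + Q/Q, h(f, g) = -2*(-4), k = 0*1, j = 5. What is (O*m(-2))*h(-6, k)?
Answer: -336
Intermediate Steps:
k = 0
h(f, g) = 8
m(Q) = 2 (m(Q) = 5/5 + Q/Q = 5*(⅕) + 1 = 1 + 1 = 2)
O = -21 (O = -16 - 5 = -21)
(O*m(-2))*h(-6, k) = -21*2*8 = -42*8 = -336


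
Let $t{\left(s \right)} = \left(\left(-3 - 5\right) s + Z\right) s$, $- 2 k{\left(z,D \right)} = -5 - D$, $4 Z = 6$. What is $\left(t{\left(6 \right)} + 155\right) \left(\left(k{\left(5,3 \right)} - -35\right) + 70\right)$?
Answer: $-13516$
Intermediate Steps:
$Z = \frac{3}{2}$ ($Z = \frac{1}{4} \cdot 6 = \frac{3}{2} \approx 1.5$)
$k{\left(z,D \right)} = \frac{5}{2} + \frac{D}{2}$ ($k{\left(z,D \right)} = - \frac{-5 - D}{2} = \frac{5}{2} + \frac{D}{2}$)
$t{\left(s \right)} = s \left(\frac{3}{2} - 8 s\right)$ ($t{\left(s \right)} = \left(\left(-3 - 5\right) s + \frac{3}{2}\right) s = \left(- 8 s + \frac{3}{2}\right) s = \left(\frac{3}{2} - 8 s\right) s = s \left(\frac{3}{2} - 8 s\right)$)
$\left(t{\left(6 \right)} + 155\right) \left(\left(k{\left(5,3 \right)} - -35\right) + 70\right) = \left(\frac{1}{2} \cdot 6 \left(3 - 96\right) + 155\right) \left(\left(\left(\frac{5}{2} + \frac{1}{2} \cdot 3\right) - -35\right) + 70\right) = \left(\frac{1}{2} \cdot 6 \left(3 - 96\right) + 155\right) \left(\left(\left(\frac{5}{2} + \frac{3}{2}\right) + 35\right) + 70\right) = \left(\frac{1}{2} \cdot 6 \left(-93\right) + 155\right) \left(\left(4 + 35\right) + 70\right) = \left(-279 + 155\right) \left(39 + 70\right) = \left(-124\right) 109 = -13516$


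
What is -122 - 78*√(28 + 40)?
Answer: -122 - 156*√17 ≈ -765.20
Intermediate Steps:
-122 - 78*√(28 + 40) = -122 - 156*√17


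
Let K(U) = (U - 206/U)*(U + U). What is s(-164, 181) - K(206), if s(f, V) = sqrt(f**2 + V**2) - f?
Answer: -84296 + 13*sqrt(353) ≈ -84052.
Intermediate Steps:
s(f, V) = sqrt(V**2 + f**2) - f
K(U) = 2*U*(U - 206/U) (K(U) = (U - 206/U)*(2*U) = 2*U*(U - 206/U))
s(-164, 181) - K(206) = (sqrt(181**2 + (-164)**2) - 1*(-164)) - (-412 + 2*206**2) = (sqrt(32761 + 26896) + 164) - (-412 + 2*42436) = (sqrt(59657) + 164) - (-412 + 84872) = (13*sqrt(353) + 164) - 1*84460 = (164 + 13*sqrt(353)) - 84460 = -84296 + 13*sqrt(353)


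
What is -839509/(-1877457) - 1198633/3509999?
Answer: 696293834210/6589872192543 ≈ 0.10566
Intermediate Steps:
-839509/(-1877457) - 1198633/3509999 = -839509*(-1/1877457) - 1198633*1/3509999 = 839509/1877457 - 1198633/3509999 = 696293834210/6589872192543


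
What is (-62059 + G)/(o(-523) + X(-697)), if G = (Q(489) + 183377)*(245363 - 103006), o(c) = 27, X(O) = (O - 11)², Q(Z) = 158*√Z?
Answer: 3729276790/71613 + 22492406*√489/501291 ≈ 53068.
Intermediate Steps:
X(O) = (-11 + O)²
G = 26104999589 + 22492406*√489 (G = (158*√489 + 183377)*(245363 - 103006) = (183377 + 158*√489)*142357 = 26104999589 + 22492406*√489 ≈ 2.6602e+10)
(-62059 + G)/(o(-523) + X(-697)) = (-62059 + (26104999589 + 22492406*√489))/(27 + (-11 - 697)²) = (26104937530 + 22492406*√489)/(27 + (-708)²) = (26104937530 + 22492406*√489)/(27 + 501264) = (26104937530 + 22492406*√489)/501291 = (26104937530 + 22492406*√489)*(1/501291) = 3729276790/71613 + 22492406*√489/501291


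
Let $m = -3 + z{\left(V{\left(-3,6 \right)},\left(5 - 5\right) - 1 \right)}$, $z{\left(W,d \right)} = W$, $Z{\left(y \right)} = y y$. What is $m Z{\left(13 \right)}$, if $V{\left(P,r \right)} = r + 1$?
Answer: $676$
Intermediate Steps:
$Z{\left(y \right)} = y^{2}$
$V{\left(P,r \right)} = 1 + r$
$m = 4$ ($m = -3 + \left(1 + 6\right) = -3 + 7 = 4$)
$m Z{\left(13 \right)} = 4 \cdot 13^{2} = 4 \cdot 169 = 676$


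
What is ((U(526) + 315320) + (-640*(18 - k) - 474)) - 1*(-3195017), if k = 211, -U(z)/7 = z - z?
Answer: 3633383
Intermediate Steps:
U(z) = 0 (U(z) = -7*(z - z) = -7*0 = 0)
((U(526) + 315320) + (-640*(18 - k) - 474)) - 1*(-3195017) = ((0 + 315320) + (-640*(18 - 1*211) - 474)) - 1*(-3195017) = (315320 + (-640*(18 - 211) - 474)) + 3195017 = (315320 + (-640*(-193) - 474)) + 3195017 = (315320 + (123520 - 474)) + 3195017 = (315320 + 123046) + 3195017 = 438366 + 3195017 = 3633383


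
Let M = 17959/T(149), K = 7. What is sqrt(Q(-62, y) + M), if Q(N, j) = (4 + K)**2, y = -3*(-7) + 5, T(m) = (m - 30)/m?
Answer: sqrt(320144510)/119 ≈ 150.36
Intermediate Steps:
T(m) = (-30 + m)/m
y = 26 (y = 21 + 5 = 26)
Q(N, j) = 121 (Q(N, j) = (4 + 7)**2 = 11**2 = 121)
M = 2675891/119 (M = 17959/(((-30 + 149)/149)) = 17959/(((1/149)*119)) = 17959/(119/149) = 17959*(149/119) = 2675891/119 ≈ 22486.)
sqrt(Q(-62, y) + M) = sqrt(121 + 2675891/119) = sqrt(2690290/119) = sqrt(320144510)/119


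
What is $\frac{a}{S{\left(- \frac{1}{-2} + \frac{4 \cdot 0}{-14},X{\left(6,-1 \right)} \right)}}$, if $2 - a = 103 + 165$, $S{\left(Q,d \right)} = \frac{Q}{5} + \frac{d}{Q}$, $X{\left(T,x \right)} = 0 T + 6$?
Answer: $- \frac{2660}{121} \approx -21.983$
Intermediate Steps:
$X{\left(T,x \right)} = 6$ ($X{\left(T,x \right)} = 0 + 6 = 6$)
$S{\left(Q,d \right)} = \frac{Q}{5} + \frac{d}{Q}$ ($S{\left(Q,d \right)} = Q \frac{1}{5} + \frac{d}{Q} = \frac{Q}{5} + \frac{d}{Q}$)
$a = -266$ ($a = 2 - \left(103 + 165\right) = 2 - 268 = -266$)
$\frac{a}{S{\left(- \frac{1}{-2} + \frac{4 \cdot 0}{-14},X{\left(6,-1 \right)} \right)}} = - \frac{266}{\frac{- \frac{1}{-2} + \frac{4 \cdot 0}{-14}}{5} + \frac{6}{- \frac{1}{-2} + \frac{4 \cdot 0}{-14}}} = - \frac{266}{\frac{\left(-1\right) \left(- \frac{1}{2}\right) + 0 \left(- \frac{1}{14}\right)}{5} + \frac{6}{\left(-1\right) \left(- \frac{1}{2}\right) + 0 \left(- \frac{1}{14}\right)}} = - \frac{266}{\frac{\frac{1}{2} + 0}{5} + \frac{6}{\frac{1}{2} + 0}} = - \frac{266}{\frac{1}{5} \cdot \frac{1}{2} + 6 \frac{1}{\frac{1}{2}}} = - \frac{266}{\frac{1}{10} + 6 \cdot 2} = - \frac{266}{\frac{1}{10} + 12} = - \frac{266}{\frac{121}{10}} = \left(-266\right) \frac{10}{121} = - \frac{2660}{121}$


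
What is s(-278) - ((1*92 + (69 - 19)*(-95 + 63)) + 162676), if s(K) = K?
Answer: -161446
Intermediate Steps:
s(-278) - ((1*92 + (69 - 19)*(-95 + 63)) + 162676) = -278 - ((1*92 + (69 - 19)*(-95 + 63)) + 162676) = -278 - ((92 + 50*(-32)) + 162676) = -278 - ((92 - 1600) + 162676) = -278 - (-1508 + 162676) = -278 - 1*161168 = -278 - 161168 = -161446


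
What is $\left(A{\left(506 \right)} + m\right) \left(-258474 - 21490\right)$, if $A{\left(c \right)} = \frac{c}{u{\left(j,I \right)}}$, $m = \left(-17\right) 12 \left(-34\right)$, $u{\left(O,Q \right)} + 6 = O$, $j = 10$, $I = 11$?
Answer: $-1977245750$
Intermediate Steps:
$u{\left(O,Q \right)} = -6 + O$
$m = 6936$ ($m = \left(-204\right) \left(-34\right) = 6936$)
$A{\left(c \right)} = \frac{c}{4}$ ($A{\left(c \right)} = \frac{c}{-6 + 10} = \frac{c}{4}$)
$\left(A{\left(506 \right)} + m\right) \left(-258474 - 21490\right) = \left(\frac{1}{4} \cdot 506 + 6936\right) \left(-258474 - 21490\right) = \left(\frac{253}{2} + 6936\right) \left(-279964\right) = \frac{14125}{2} \left(-279964\right) = -1977245750$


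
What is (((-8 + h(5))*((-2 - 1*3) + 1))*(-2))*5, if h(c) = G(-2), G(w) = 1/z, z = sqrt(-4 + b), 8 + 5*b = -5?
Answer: -320 - 40*I*sqrt(165)/33 ≈ -320.0 - 15.57*I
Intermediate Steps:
b = -13/5 (b = -8/5 + (1/5)*(-5) = -8/5 - 1 = -13/5 ≈ -2.6000)
z = I*sqrt(165)/5 (z = sqrt(-4 - 13/5) = sqrt(-33/5) = I*sqrt(165)/5 ≈ 2.569*I)
G(w) = -I*sqrt(165)/33 (G(w) = 1/(I*sqrt(165)/5) = -I*sqrt(165)/33)
h(c) = -I*sqrt(165)/33
(((-8 + h(5))*((-2 - 1*3) + 1))*(-2))*5 = (((-8 - I*sqrt(165)/33)*((-2 - 1*3) + 1))*(-2))*5 = (((-8 - I*sqrt(165)/33)*((-2 - 3) + 1))*(-2))*5 = (((-8 - I*sqrt(165)/33)*(-5 + 1))*(-2))*5 = (((-8 - I*sqrt(165)/33)*(-4))*(-2))*5 = ((32 + 4*I*sqrt(165)/33)*(-2))*5 = (-64 - 8*I*sqrt(165)/33)*5 = -320 - 40*I*sqrt(165)/33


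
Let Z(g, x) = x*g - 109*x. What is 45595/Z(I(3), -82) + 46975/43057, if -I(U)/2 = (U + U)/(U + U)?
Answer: 2390750365/391904814 ≈ 6.1003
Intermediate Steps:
I(U) = -2 (I(U) = -2*(U + U)/(U + U) = -2*2*U/(2*U) = -2*2*U*1/(2*U) = -2*1 = -2)
Z(g, x) = -109*x + g*x (Z(g, x) = g*x - 109*x = -109*x + g*x)
45595/Z(I(3), -82) + 46975/43057 = 45595/((-82*(-109 - 2))) + 46975/43057 = 45595/((-82*(-111))) + 46975*(1/43057) = 45595/9102 + 46975/43057 = 2390750365/391904814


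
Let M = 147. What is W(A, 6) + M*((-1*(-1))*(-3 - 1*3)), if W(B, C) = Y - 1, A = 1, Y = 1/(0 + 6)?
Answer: -5297/6 ≈ -882.83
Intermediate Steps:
Y = ⅙ (Y = 1/6 = ⅙ ≈ 0.16667)
W(B, C) = -⅚ (W(B, C) = ⅙ - 1 = -⅚)
W(A, 6) + M*((-1*(-1))*(-3 - 1*3)) = -⅚ + 147*((-1*(-1))*(-3 - 1*3)) = -⅚ + 147*(1*(-3 - 3)) = -⅚ + 147*(1*(-6)) = -⅚ + 147*(-6) = -⅚ - 882 = -5297/6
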